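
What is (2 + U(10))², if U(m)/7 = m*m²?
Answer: 49028004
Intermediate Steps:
U(m) = 7*m³ (U(m) = 7*(m*m²) = 7*m³)
(2 + U(10))² = (2 + 7*10³)² = (2 + 7*1000)² = (2 + 7000)² = 7002² = 49028004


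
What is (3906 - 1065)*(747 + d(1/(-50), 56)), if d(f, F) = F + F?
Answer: 2440419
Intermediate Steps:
d(f, F) = 2*F
(3906 - 1065)*(747 + d(1/(-50), 56)) = (3906 - 1065)*(747 + 2*56) = 2841*(747 + 112) = 2841*859 = 2440419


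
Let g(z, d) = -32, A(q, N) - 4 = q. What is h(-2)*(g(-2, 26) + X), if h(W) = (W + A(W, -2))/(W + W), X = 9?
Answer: 0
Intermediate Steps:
A(q, N) = 4 + q
h(W) = (4 + 2*W)/(2*W) (h(W) = (W + (4 + W))/(W + W) = (4 + 2*W)/((2*W)) = (4 + 2*W)*(1/(2*W)) = (4 + 2*W)/(2*W))
h(-2)*(g(-2, 26) + X) = ((2 - 2)/(-2))*(-32 + 9) = -1/2*0*(-23) = 0*(-23) = 0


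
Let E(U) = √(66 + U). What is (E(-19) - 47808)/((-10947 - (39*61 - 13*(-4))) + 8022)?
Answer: 11952/1339 - √47/5356 ≈ 8.9248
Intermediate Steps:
(E(-19) - 47808)/((-10947 - (39*61 - 13*(-4))) + 8022) = (√(66 - 19) - 47808)/((-10947 - (39*61 - 13*(-4))) + 8022) = (√47 - 47808)/((-10947 - (2379 + 52)) + 8022) = (-47808 + √47)/((-10947 - 1*2431) + 8022) = (-47808 + √47)/((-10947 - 2431) + 8022) = (-47808 + √47)/(-13378 + 8022) = (-47808 + √47)/(-5356) = (-47808 + √47)*(-1/5356) = 11952/1339 - √47/5356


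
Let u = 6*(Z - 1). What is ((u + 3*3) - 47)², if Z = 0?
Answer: 1936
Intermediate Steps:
u = -6 (u = 6*(0 - 1) = 6*(-1) = -6)
((u + 3*3) - 47)² = ((-6 + 3*3) - 47)² = ((-6 + 9) - 47)² = (3 - 47)² = (-44)² = 1936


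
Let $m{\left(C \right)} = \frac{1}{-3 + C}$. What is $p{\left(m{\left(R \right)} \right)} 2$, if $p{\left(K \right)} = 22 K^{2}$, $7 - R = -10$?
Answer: $\frac{11}{49} \approx 0.22449$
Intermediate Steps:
$R = 17$ ($R = 7 - -10 = 7 + 10 = 17$)
$p{\left(m{\left(R \right)} \right)} 2 = 22 \left(\frac{1}{-3 + 17}\right)^{2} \cdot 2 = 22 \left(\frac{1}{14}\right)^{2} \cdot 2 = \frac{22}{196} \cdot 2 = 22 \cdot \frac{1}{196} \cdot 2 = \frac{11}{98} \cdot 2 = \frac{11}{49}$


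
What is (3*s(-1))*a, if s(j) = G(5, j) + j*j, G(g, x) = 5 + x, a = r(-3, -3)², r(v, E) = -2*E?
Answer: 540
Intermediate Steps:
a = 36 (a = (-2*(-3))² = 6² = 36)
s(j) = 5 + j + j² (s(j) = (5 + j) + j*j = (5 + j) + j² = 5 + j + j²)
(3*s(-1))*a = (3*(5 - 1 + (-1)²))*36 = (3*(5 - 1 + 1))*36 = (3*5)*36 = 15*36 = 540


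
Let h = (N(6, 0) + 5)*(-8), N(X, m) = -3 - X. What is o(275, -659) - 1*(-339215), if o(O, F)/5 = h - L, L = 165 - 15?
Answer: 338625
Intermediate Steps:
h = 32 (h = ((-3 - 1*6) + 5)*(-8) = ((-3 - 6) + 5)*(-8) = (-9 + 5)*(-8) = -4*(-8) = 32)
L = 150
o(O, F) = -590 (o(O, F) = 5*(32 - 1*150) = 5*(32 - 150) = 5*(-118) = -590)
o(275, -659) - 1*(-339215) = -590 - 1*(-339215) = -590 + 339215 = 338625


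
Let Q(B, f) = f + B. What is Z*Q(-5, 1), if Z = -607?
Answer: 2428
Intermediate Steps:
Q(B, f) = B + f
Z*Q(-5, 1) = -607*(-5 + 1) = -607*(-4) = 2428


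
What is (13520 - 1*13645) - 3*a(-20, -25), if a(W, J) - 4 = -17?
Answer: -86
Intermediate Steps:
a(W, J) = -13 (a(W, J) = 4 - 17 = -13)
(13520 - 1*13645) - 3*a(-20, -25) = (13520 - 1*13645) - 3*(-13) = (13520 - 13645) - 1*(-39) = -125 + 39 = -86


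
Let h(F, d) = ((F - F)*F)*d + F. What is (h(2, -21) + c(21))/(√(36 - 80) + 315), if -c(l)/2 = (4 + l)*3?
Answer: -46620/99269 + 296*I*√11/99269 ≈ -0.46963 + 0.0098895*I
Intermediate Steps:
h(F, d) = F (h(F, d) = (0*F)*d + F = 0*d + F = 0 + F = F)
c(l) = -24 - 6*l (c(l) = -2*(4 + l)*3 = -2*(12 + 3*l) = -24 - 6*l)
(h(2, -21) + c(21))/(√(36 - 80) + 315) = (2 + (-24 - 6*21))/(√(36 - 80) + 315) = (2 + (-24 - 126))/(√(-44) + 315) = (2 - 150)/(2*I*√11 + 315) = -148/(315 + 2*I*√11)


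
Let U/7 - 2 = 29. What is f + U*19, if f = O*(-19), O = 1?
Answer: 4104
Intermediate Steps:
f = -19 (f = 1*(-19) = -19)
U = 217 (U = 14 + 7*29 = 14 + 203 = 217)
f + U*19 = -19 + 217*19 = -19 + 4123 = 4104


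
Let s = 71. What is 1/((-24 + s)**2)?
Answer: 1/2209 ≈ 0.00045269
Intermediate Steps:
1/((-24 + s)**2) = 1/((-24 + 71)**2) = 1/(47**2) = 1/2209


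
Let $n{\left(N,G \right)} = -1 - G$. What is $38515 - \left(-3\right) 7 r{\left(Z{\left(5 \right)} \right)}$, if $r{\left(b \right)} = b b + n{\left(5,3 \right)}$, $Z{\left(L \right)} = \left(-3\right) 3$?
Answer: $40132$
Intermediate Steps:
$Z{\left(L \right)} = -9$
$r{\left(b \right)} = -4 + b^{2}$ ($r{\left(b \right)} = b b - 4 = b^{2} - 4 = -4 + b^{2}$)
$38515 - \left(-3\right) 7 r{\left(Z{\left(5 \right)} \right)} = 38515 - \left(-3\right) 7 \left(-4 + \left(-9\right)^{2}\right) = 38515 - - 21 \left(-4 + 81\right) = 38515 - \left(-21\right) 77 = 38515 - -1617 = 38515 + 1617 = 40132$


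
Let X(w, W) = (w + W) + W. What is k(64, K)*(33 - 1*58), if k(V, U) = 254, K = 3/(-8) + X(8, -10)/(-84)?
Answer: -6350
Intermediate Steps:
X(w, W) = w + 2*W (X(w, W) = (W + w) + W = w + 2*W)
K = -13/56 (K = 3/(-8) + (8 + 2*(-10))/(-84) = 3*(-1/8) + (8 - 20)*(-1/84) = -3/8 - 12*(-1/84) = -3/8 + 1/7 = -13/56 ≈ -0.23214)
k(64, K)*(33 - 1*58) = 254*(33 - 1*58) = 254*(33 - 58) = 254*(-25) = -6350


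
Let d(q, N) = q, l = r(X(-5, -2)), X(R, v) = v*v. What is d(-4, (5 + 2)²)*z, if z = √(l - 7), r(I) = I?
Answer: -4*I*√3 ≈ -6.9282*I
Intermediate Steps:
X(R, v) = v²
l = 4 (l = (-2)² = 4)
z = I*√3 (z = √(4 - 7) = √(-3) = I*√3 ≈ 1.732*I)
d(-4, (5 + 2)²)*z = -4*I*√3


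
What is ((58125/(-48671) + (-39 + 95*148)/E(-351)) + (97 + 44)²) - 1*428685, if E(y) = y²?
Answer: -2451324391970318/5996315871 ≈ -4.0881e+5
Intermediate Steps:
((58125/(-48671) + (-39 + 95*148)/E(-351)) + (97 + 44)²) - 1*428685 = ((58125/(-48671) + (-39 + 95*148)/((-351)²)) + (97 + 44)²) - 1*428685 = ((58125*(-1/48671) + (-39 + 14060)/123201) + 141²) - 428685 = ((-58125/48671 + 14021*(1/123201)) + 19881) - 428685 = ((-58125/48671 + 14021/123201) + 19881) - 428685 = (-6478642034/5996315871 + 19881) - 428685 = 119206277189317/5996315871 - 428685 = -2451324391970318/5996315871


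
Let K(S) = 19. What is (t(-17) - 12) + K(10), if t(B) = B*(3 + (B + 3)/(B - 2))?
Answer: -1074/19 ≈ -56.526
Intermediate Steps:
t(B) = B*(3 + (3 + B)/(-2 + B))
(t(-17) - 12) + K(10) = (-17*(-3 + 4*(-17))/(-2 - 17) - 12) + 19 = (-17*(-3 - 68)/(-19) - 12) + 19 = (-17*(-1/19)*(-71) - 12) + 19 = (-1207/19 - 12) + 19 = -1435/19 + 19 = -1074/19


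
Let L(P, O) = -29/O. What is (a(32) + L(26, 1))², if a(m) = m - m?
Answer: 841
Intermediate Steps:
a(m) = 0
(a(32) + L(26, 1))² = (0 - 29/1)² = (0 - 29*1)² = (0 - 29)² = (-29)² = 841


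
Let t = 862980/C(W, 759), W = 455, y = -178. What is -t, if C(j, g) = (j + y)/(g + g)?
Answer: -1310003640/277 ≈ -4.7293e+6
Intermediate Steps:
C(j, g) = (-178 + j)/(2*g) (C(j, g) = (j - 178)/(g + g) = (-178 + j)/((2*g)) = (-178 + j)*(1/(2*g)) = (-178 + j)/(2*g))
t = 1310003640/277 (t = 862980/(((1/2)*(-178 + 455)/759)) = 862980/(((1/2)*(1/759)*277)) = 862980/(277/1518) = 862980*(1518/277) = 1310003640/277 ≈ 4.7293e+6)
-t = -1*1310003640/277 = -1310003640/277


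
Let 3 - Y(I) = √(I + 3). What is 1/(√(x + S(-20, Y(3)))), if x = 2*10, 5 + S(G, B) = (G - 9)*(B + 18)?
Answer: -I/√(594 - 29*√6) ≈ -0.043728*I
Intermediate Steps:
Y(I) = 3 - √(3 + I) (Y(I) = 3 - √(I + 3) = 3 - √(3 + I))
S(G, B) = -5 + (-9 + G)*(18 + B) (S(G, B) = -5 + (G - 9)*(B + 18) = -5 + (-9 + G)*(18 + B))
x = 20
1/(√(x + S(-20, Y(3)))) = 1/(√(20 + (-167 - 9*(3 - √(3 + 3)) + 18*(-20) + (3 - √(3 + 3))*(-20)))) = 1/(√(20 + (-167 - 9*(3 - √6) - 360 + (3 - √6)*(-20)))) = 1/(√(20 + (-167 + (-27 + 9*√6) - 360 + (-60 + 20*√6)))) = 1/(√(20 + (-614 + 29*√6))) = 1/(√(-594 + 29*√6)) = (-594 + 29*√6)^(-½)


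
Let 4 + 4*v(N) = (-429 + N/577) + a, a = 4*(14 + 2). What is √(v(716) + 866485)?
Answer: 3*√128198833399/1154 ≈ 930.80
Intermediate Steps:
a = 64 (a = 4*16 = 64)
v(N) = -369/4 + N/2308 (v(N) = -1 + ((-429 + N/577) + 64)/4 = -1 + (-365 + N/577)/4 = -1 + (-365/4 + N/2308) = -369/4 + N/2308)
√(v(716) + 866485) = √((-369/4 + (1/2308)*716) + 866485) = √((-369/4 + 179/577) + 866485) = √(-212197/2308 + 866485) = √(1999635183/2308) = 3*√128198833399/1154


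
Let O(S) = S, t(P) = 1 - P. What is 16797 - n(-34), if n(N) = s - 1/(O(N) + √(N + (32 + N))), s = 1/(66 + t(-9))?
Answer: 47552189/2831 - 3*I/596 ≈ 16797.0 - 0.0050336*I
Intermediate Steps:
s = 1/76 (s = 1/(66 + (1 - 1*(-9))) = 1/(66 + (1 + 9)) = 1/(66 + 10) = 1/76 ≈ 0.013158)
n(N) = 1/76 - 1/(N + √(32 + 2*N)) (n(N) = 1/76 - 1/(N + √(N + (32 + N))) = 1/76 - 1/(N + √(32 + 2*N)))
16797 - n(-34) = 16797 - (-1 + (1/76)*(-34) + √(32 + 2*(-34))/76)/(-34 + √2*√(16 - 34)) = 16797 - (-1 - 17/38 + √(32 - 68)/76)/(-34 + √2*√(-18)) = 16797 - (-1 - 17/38 + √(-36)/76)/(-34 + √2*(3*I*√2)) = 16797 - (-1 - 17/38 + (6*I)/76)/(-34 + 6*I) = 16797 - (-34 - 6*I)/1192*(-1 - 17/38 + 3*I/38) = 16797 - (-34 - 6*I)/1192*(-55/38 + 3*I/38) = 16797 - (-34 - 6*I)*(-55/38 + 3*I/38)/1192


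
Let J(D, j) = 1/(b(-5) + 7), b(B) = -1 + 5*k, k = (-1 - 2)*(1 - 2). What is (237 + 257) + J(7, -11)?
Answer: 10375/21 ≈ 494.05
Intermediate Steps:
k = 3 (k = -3*(-1) = 3)
b(B) = 14 (b(B) = -1 + 5*3 = -1 + 15 = 14)
J(D, j) = 1/21 (J(D, j) = 1/(14 + 7) = 1/21)
(237 + 257) + J(7, -11) = (237 + 257) + 1/21 = 494 + 1/21 = 10375/21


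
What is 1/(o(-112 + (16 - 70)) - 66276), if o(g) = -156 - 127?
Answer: -1/66559 ≈ -1.5024e-5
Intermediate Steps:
o(g) = -283
1/(o(-112 + (16 - 70)) - 66276) = 1/(-283 - 66276) = 1/(-66559) = -1/66559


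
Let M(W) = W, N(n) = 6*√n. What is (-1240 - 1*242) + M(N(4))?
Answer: -1470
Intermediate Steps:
(-1240 - 1*242) + M(N(4)) = (-1240 - 1*242) + 6*√4 = (-1240 - 242) + 6*2 = -1482 + 12 = -1470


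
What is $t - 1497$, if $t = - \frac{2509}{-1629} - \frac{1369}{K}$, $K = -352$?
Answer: $- \frac{855278507}{573408} \approx -1491.6$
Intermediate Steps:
$t = \frac{3113269}{573408}$ ($t = - \frac{2509}{-1629} - \frac{1369}{-352} = \left(-2509\right) \left(- \frac{1}{1629}\right) - - \frac{1369}{352} = \frac{2509}{1629} + \frac{1369}{352} = \frac{3113269}{573408} \approx 5.4294$)
$t - 1497 = \frac{3113269}{573408} - 1497 = - \frac{855278507}{573408}$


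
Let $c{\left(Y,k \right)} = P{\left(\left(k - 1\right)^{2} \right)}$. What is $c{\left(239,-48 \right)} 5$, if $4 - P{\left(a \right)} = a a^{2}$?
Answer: $-69206435985$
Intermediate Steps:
$P{\left(a \right)} = 4 - a^{3}$ ($P{\left(a \right)} = 4 - a a^{2} = 4 - a^{3}$)
$c{\left(Y,k \right)} = 4 - \left(-1 + k\right)^{6}$ ($c{\left(Y,k \right)} = 4 - \left(\left(k - 1\right)^{2}\right)^{3} = 4 - \left(\left(-1 + k\right)^{2}\right)^{3} = 4 - \left(-1 + k\right)^{6}$)
$c{\left(239,-48 \right)} 5 = \left(4 - \left(-1 - 48\right)^{6}\right) 5 = \left(4 - \left(-49\right)^{6}\right) 5 = \left(4 - 13841287201\right) 5 = \left(-13841287197\right) 5 = -69206435985$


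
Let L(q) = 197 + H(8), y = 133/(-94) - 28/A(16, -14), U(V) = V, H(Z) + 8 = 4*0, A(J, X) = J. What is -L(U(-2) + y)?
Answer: -189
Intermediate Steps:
H(Z) = -8 (H(Z) = -8 + 4*0 = -8 + 0 = -8)
y = -595/188 (y = 133/(-94) - 28/16 = 133*(-1/94) - 28*1/16 = -133/94 - 7/4 = -595/188 ≈ -3.1649)
L(q) = 189 (L(q) = 197 - 8 = 189)
-L(U(-2) + y) = -1*189 = -189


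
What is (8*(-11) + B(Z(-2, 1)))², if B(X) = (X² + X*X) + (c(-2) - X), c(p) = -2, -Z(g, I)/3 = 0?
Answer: 8100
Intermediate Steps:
Z(g, I) = 0 (Z(g, I) = -3*0 = 0)
B(X) = -2 - X + 2*X² (B(X) = (X² + X*X) + (-2 - X) = (X² + X²) + (-2 - X) = 2*X² + (-2 - X) = -2 - X + 2*X²)
(8*(-11) + B(Z(-2, 1)))² = (8*(-11) + (-2 - 1*0 + 2*0²))² = (-88 + (-2 + 0 + 2*0))² = (-88 + (-2 + 0 + 0))² = (-88 - 2)² = (-90)² = 8100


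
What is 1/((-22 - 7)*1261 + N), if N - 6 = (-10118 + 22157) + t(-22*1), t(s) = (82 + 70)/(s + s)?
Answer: -11/269802 ≈ -4.0771e-5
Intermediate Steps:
t(s) = 76/s (t(s) = 152/((2*s)) = 152*(1/(2*s)) = 76/s)
N = 132457/11 (N = 6 + ((-10118 + 22157) + 76/((-22*1))) = 6 + (12039 + 76/(-22)) = 6 + (12039 + 76*(-1/22)) = 6 + (12039 - 38/11) = 6 + 132391/11 = 132457/11 ≈ 12042.)
1/((-22 - 7)*1261 + N) = 1/((-22 - 7)*1261 + 132457/11) = 1/(-29*1261 + 132457/11) = 1/(-36569 + 132457/11) = 1/(-269802/11) = -11/269802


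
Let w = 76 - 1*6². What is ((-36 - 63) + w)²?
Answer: 3481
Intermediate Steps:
w = 40 (w = 76 - 1*36 = 76 - 36 = 40)
((-36 - 63) + w)² = ((-36 - 63) + 40)² = (-99 + 40)² = (-59)² = 3481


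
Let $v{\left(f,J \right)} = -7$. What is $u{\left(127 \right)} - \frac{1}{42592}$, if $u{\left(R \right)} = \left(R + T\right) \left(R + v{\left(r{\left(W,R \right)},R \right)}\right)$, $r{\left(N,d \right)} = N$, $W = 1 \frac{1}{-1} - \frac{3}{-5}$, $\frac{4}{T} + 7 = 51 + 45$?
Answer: $\frac{57790529191}{3790688} \approx 15245.0$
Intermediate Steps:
$T = \frac{4}{89}$ ($T = \frac{4}{-7 + \left(51 + 45\right)} = \frac{4}{-7 + 96} = \frac{4}{89} \approx 0.044944$)
$W = - \frac{2}{5}$ ($W = 1 \left(-1\right) - - \frac{3}{5} = -1 + \frac{3}{5} = - \frac{2}{5} \approx -0.4$)
$u{\left(R \right)} = \left(-7 + R\right) \left(\frac{4}{89} + R\right)$ ($u{\left(R \right)} = \left(R + \frac{4}{89}\right) \left(R - 7\right) = \left(\frac{4}{89} + R\right) \left(-7 + R\right) = \left(-7 + R\right) \left(\frac{4}{89} + R\right)$)
$u{\left(127 \right)} - \frac{1}{42592} = \left(- \frac{28}{89} + 127^{2} - \frac{78613}{89}\right) - \frac{1}{42592} = \left(- \frac{28}{89} + 16129 - \frac{78613}{89}\right) - \frac{1}{42592} = \frac{1356840}{89} - \frac{1}{42592} = \frac{57790529191}{3790688}$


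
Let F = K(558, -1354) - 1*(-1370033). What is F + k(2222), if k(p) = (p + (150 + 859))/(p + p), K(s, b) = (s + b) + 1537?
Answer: 6091722887/4444 ≈ 1.3708e+6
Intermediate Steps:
K(s, b) = 1537 + b + s (K(s, b) = (b + s) + 1537 = 1537 + b + s)
k(p) = (1009 + p)/(2*p) (k(p) = (p + 1009)/((2*p)) = (1009 + p)*(1/(2*p)) = (1009 + p)/(2*p))
F = 1370774 (F = (1537 - 1354 + 558) - 1*(-1370033) = 741 + 1370033 = 1370774)
F + k(2222) = 1370774 + (½)*(1009 + 2222)/2222 = 1370774 + (½)*(1/2222)*3231 = 1370774 + 3231/4444 = 6091722887/4444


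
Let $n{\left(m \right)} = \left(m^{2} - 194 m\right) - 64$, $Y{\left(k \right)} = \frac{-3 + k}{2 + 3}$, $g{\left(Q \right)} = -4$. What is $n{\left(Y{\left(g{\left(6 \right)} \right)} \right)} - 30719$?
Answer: $- \frac{762736}{25} \approx -30509.0$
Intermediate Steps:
$Y{\left(k \right)} = - \frac{3}{5} + \frac{k}{5}$ ($Y{\left(k \right)} = \frac{-3 + k}{5} = \left(-3 + k\right) \frac{1}{5} = - \frac{3}{5} + \frac{k}{5}$)
$n{\left(m \right)} = -64 + m^{2} - 194 m$
$n{\left(Y{\left(g{\left(6 \right)} \right)} \right)} - 30719 = \left(-64 + \left(- \frac{3}{5} + \frac{1}{5} \left(-4\right)\right)^{2} - 194 \left(- \frac{3}{5} + \frac{1}{5} \left(-4\right)\right)\right) - 30719 = \left(-64 + \left(- \frac{3}{5} - \frac{4}{5}\right)^{2} - 194 \left(- \frac{3}{5} - \frac{4}{5}\right)\right) - 30719 = \left(-64 + \left(- \frac{7}{5}\right)^{2} - - \frac{1358}{5}\right) - 30719 = \left(-64 + \frac{49}{25} + \frac{1358}{5}\right) - 30719 = \frac{5239}{25} - 30719 = - \frac{762736}{25}$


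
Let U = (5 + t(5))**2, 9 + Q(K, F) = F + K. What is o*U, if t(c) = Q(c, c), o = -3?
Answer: -108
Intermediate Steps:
Q(K, F) = -9 + F + K (Q(K, F) = -9 + (F + K) = -9 + F + K)
t(c) = -9 + 2*c (t(c) = -9 + c + c = -9 + 2*c)
U = 36 (U = (5 + (-9 + 2*5))**2 = (5 + (-9 + 10))**2 = (5 + 1)**2 = 6**2 = 36)
o*U = -3*36 = -108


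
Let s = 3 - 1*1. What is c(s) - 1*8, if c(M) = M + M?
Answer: -4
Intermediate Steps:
s = 2 (s = 3 - 1 = 2)
c(M) = 2*M
c(s) - 1*8 = 2*2 - 1*8 = 4 - 8 = -4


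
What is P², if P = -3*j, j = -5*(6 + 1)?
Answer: 11025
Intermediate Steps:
j = -35 (j = -5*7 = -35)
P = 105 (P = -3*(-35) = 105)
P² = 105² = 11025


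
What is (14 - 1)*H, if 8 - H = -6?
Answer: 182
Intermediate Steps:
H = 14 (H = 8 - 1*(-6) = 8 + 6 = 14)
(14 - 1)*H = (14 - 1)*14 = 13*14 = 182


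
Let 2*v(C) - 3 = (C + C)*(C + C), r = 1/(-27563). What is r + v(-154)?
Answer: 2614819119/55126 ≈ 47434.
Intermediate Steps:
r = -1/27563 ≈ -3.6281e-5
v(C) = 3/2 + 2*C**2 (v(C) = 3/2 + ((C + C)*(C + C))/2 = 3/2 + ((2*C)*(2*C))/2 = 3/2 + (4*C**2)/2 = 3/2 + 2*C**2)
r + v(-154) = -1/27563 + (3/2 + 2*(-154)**2) = -1/27563 + (3/2 + 2*23716) = -1/27563 + (3/2 + 47432) = -1/27563 + 94867/2 = 2614819119/55126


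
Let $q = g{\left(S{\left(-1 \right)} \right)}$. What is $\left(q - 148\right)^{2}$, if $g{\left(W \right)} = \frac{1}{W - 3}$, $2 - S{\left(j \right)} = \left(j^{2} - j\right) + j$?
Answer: $\frac{88209}{4} \approx 22052.0$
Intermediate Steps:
$S{\left(j \right)} = 2 - j^{2}$ ($S{\left(j \right)} = 2 - \left(\left(j^{2} - j\right) + j\right) = 2 - j^{2}$)
$g{\left(W \right)} = \frac{1}{-3 + W}$ ($g{\left(W \right)} = \frac{1}{W - 3} = \frac{1}{-3 + W}$)
$q = - \frac{1}{2}$ ($q = \frac{1}{-3 + \left(2 - \left(-1\right)^{2}\right)} = \frac{1}{-3 + \left(2 - 1\right)} = \frac{1}{-3 + 1} = \frac{1}{-2} = - \frac{1}{2} \approx -0.5$)
$\left(q - 148\right)^{2} = \left(- \frac{1}{2} - 148\right)^{2} = \left(- \frac{297}{2}\right)^{2} = \frac{88209}{4}$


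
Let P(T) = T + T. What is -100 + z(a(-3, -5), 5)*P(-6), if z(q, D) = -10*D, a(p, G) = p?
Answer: 500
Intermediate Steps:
P(T) = 2*T
-100 + z(a(-3, -5), 5)*P(-6) = -100 + (-10*5)*(2*(-6)) = -100 - 50*(-12) = -100 + 600 = 500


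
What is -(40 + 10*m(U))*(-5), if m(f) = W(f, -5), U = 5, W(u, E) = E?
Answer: -50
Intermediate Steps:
m(f) = -5
-(40 + 10*m(U))*(-5) = -10*(√(4 - 5))²*(-5) = -10*(√(-1))²*(-5) = -10*I²*(-5) = -10*(-1)*(-5) = 10*(-5) = -50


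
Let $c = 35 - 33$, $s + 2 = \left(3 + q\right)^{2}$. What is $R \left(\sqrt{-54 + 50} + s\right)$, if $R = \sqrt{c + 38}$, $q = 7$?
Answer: $4 \sqrt{10} \left(49 + i\right) \approx 619.81 + 12.649 i$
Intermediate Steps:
$s = 98$ ($s = -2 + \left(3 + 7\right)^{2} = -2 + 10^{2} = -2 + 100 = 98$)
$c = 2$
$R = 2 \sqrt{10}$ ($R = \sqrt{2 + 38} = \sqrt{40} = 2 \sqrt{10} \approx 6.3246$)
$R \left(\sqrt{-54 + 50} + s\right) = 2 \sqrt{10} \left(\sqrt{-54 + 50} + 98\right) = 2 \sqrt{10} \left(\sqrt{-4} + 98\right) = 2 \sqrt{10} \left(2 i + 98\right) = 2 \sqrt{10} \left(98 + 2 i\right)$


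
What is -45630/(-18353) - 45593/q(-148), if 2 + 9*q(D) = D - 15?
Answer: 2512814637/1009415 ≈ 2489.4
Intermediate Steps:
q(D) = -17/9 + D/9 (q(D) = -2/9 + (D - 15)/9 = -2/9 + (-15 + D)/9 = -2/9 + (-5/3 + D/9) = -17/9 + D/9)
-45630/(-18353) - 45593/q(-148) = -45630/(-18353) - 45593/(-17/9 + (1/9)*(-148)) = -45630*(-1/18353) - 45593/(-17/9 - 148/9) = 45630/18353 - 45593/(-55/3) = 45630/18353 - 45593*(-3/55) = 45630/18353 + 136779/55 = 2512814637/1009415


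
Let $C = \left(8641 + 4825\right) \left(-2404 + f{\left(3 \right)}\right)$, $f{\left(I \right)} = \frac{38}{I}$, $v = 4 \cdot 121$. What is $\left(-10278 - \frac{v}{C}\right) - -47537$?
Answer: $\frac{899852206552}{24151271} \approx 37259.0$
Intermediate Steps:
$v = 484$
$C = - \frac{96605084}{3}$ ($C = \left(8641 + 4825\right) \left(-2404 + \frac{38}{3}\right) = 13466 \left(-2404 + 38 \cdot \frac{1}{3}\right) = 13466 \left(-2404 + \frac{38}{3}\right) = 13466 \left(- \frac{7174}{3}\right) = - \frac{96605084}{3} \approx -3.2202 \cdot 10^{7}$)
$\left(-10278 - \frac{v}{C}\right) - -47537 = \left(-10278 - \frac{484}{- \frac{96605084}{3}}\right) - -47537 = \left(-10278 - 484 \left(- \frac{3}{96605084}\right)\right) + 47537 = \left(-10278 - - \frac{363}{24151271}\right) + 47537 = \left(-10278 + \frac{363}{24151271}\right) + 47537 = - \frac{248226762975}{24151271} + 47537 = \frac{899852206552}{24151271}$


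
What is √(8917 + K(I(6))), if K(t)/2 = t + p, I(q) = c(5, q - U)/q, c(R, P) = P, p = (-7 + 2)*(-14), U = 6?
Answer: √9057 ≈ 95.168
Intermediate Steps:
p = 70 (p = -5*(-14) = 70)
I(q) = (-6 + q)/q (I(q) = (q - 1*6)/q = (q - 6)/q = (-6 + q)/q)
K(t) = 140 + 2*t (K(t) = 2*(t + 70) = 2*(70 + t) = 140 + 2*t)
√(8917 + K(I(6))) = √(8917 + (140 + 2*((-6 + 6)/6))) = √(8917 + (140 + 2*((⅙)*0))) = √(8917 + (140 + 2*0)) = √(8917 + (140 + 0)) = √(8917 + 140) = √9057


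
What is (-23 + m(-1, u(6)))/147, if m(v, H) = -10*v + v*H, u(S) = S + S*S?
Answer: -55/147 ≈ -0.37415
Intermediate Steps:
u(S) = S + S²
m(v, H) = -10*v + H*v
(-23 + m(-1, u(6)))/147 = (-23 - (-10 + 6*(1 + 6)))/147 = (-23 - (-10 + 6*7))*(1/147) = (-23 - (-10 + 42))*(1/147) = (-23 - 1*32)*(1/147) = (-23 - 32)*(1/147) = -55*1/147 = -55/147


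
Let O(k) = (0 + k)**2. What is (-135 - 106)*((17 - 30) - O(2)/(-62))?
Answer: 96641/31 ≈ 3117.5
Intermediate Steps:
O(k) = k**2
(-135 - 106)*((17 - 30) - O(2)/(-62)) = (-135 - 106)*((17 - 30) - 2**2/(-62)) = -241*(-13 - 4*(-1)/62) = -241*(-13 - 1*(-2/31)) = -241*(-13 + 2/31) = -241*(-401/31) = 96641/31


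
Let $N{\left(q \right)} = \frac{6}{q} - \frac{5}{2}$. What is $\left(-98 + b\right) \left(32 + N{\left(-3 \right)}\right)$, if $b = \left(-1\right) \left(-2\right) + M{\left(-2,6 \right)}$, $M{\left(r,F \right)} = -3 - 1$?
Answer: $-2750$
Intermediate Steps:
$M{\left(r,F \right)} = -4$ ($M{\left(r,F \right)} = -3 - 1 = -4$)
$N{\left(q \right)} = - \frac{5}{2} + \frac{6}{q}$ ($N{\left(q \right)} = \frac{6}{q} - \frac{5}{2} = - \frac{5}{2} + \frac{6}{q}$)
$b = -2$ ($b = \left(-1\right) \left(-2\right) - 4 = 2 - 4 = -2$)
$\left(-98 + b\right) \left(32 + N{\left(-3 \right)}\right) = \left(-98 - 2\right) \left(32 - \left(\frac{5}{2} - \frac{6}{-3}\right)\right) = - 100 \left(32 + \left(- \frac{5}{2} + 6 \left(- \frac{1}{3}\right)\right)\right) = - 100 \left(32 - \frac{9}{2}\right) = \left(-100\right) \frac{55}{2} = -2750$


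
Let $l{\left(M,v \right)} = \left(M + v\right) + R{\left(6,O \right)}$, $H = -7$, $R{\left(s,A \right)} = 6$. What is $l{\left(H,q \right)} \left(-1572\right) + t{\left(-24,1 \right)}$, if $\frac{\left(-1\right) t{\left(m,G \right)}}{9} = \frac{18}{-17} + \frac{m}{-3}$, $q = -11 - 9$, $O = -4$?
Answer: $\frac{560142}{17} \approx 32950.0$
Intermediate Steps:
$q = -20$
$t{\left(m,G \right)} = \frac{162}{17} + 3 m$ ($t{\left(m,G \right)} = - 9 \left(\frac{18}{-17} + \frac{m}{-3}\right) = - 9 \left(18 \left(- \frac{1}{17}\right) + m \left(- \frac{1}{3}\right)\right) = - 9 \left(- \frac{18}{17} - \frac{m}{3}\right) = \frac{162}{17} + 3 m$)
$l{\left(M,v \right)} = 6 + M + v$ ($l{\left(M,v \right)} = \left(M + v\right) + 6 = 6 + M + v$)
$l{\left(H,q \right)} \left(-1572\right) + t{\left(-24,1 \right)} = \left(6 - 7 - 20\right) \left(-1572\right) + \left(\frac{162}{17} + 3 \left(-24\right)\right) = \left(-21\right) \left(-1572\right) + \left(\frac{162}{17} - 72\right) = 33012 - \frac{1062}{17} = \frac{560142}{17}$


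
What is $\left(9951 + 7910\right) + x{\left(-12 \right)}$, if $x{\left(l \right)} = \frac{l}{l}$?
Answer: $17862$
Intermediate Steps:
$x{\left(l \right)} = 1$
$\left(9951 + 7910\right) + x{\left(-12 \right)} = \left(9951 + 7910\right) + 1 = 17861 + 1 = 17862$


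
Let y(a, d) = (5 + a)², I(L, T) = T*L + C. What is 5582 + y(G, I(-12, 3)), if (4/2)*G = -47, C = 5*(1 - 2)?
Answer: 23697/4 ≈ 5924.3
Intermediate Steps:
C = -5 (C = 5*(-1) = -5)
G = -47/2 (G = (½)*(-47) = -47/2 ≈ -23.500)
I(L, T) = -5 + L*T (I(L, T) = T*L - 5 = L*T - 5 = -5 + L*T)
5582 + y(G, I(-12, 3)) = 5582 + (5 - 47/2)² = 5582 + (-37/2)² = 5582 + 1369/4 = 23697/4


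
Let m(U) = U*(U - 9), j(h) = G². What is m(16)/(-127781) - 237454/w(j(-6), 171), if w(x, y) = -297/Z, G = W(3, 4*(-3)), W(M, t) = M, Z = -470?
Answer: -14260791533044/37950957 ≈ -3.7577e+5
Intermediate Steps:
G = 3
j(h) = 9 (j(h) = 3² = 9)
m(U) = U*(-9 + U)
w(x, y) = 297/470 (w(x, y) = -297/(-470) = -297*(-1/470) = 297/470)
m(16)/(-127781) - 237454/w(j(-6), 171) = (16*(-9 + 16))/(-127781) - 237454/297/470 = (16*7)*(-1/127781) - 237454*470/297 = 112*(-1/127781) - 111603380/297 = -112/127781 - 111603380/297 = -14260791533044/37950957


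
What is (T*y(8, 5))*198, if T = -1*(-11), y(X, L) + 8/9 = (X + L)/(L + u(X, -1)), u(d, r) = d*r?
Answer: -11374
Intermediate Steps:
y(X, L) = -8/9 + (L + X)/(L - X) (y(X, L) = -8/9 + (X + L)/(L + X*(-1)) = -8/9 + (L + X)/(L - X))
T = 11
(T*y(8, 5))*198 = (11*((5 + 17*8)/(9*(5 - 1*8))))*198 = (11*((5 + 136)/(9*(5 - 8))))*198 = (11*((⅑)*141/(-3)))*198 = (11*((⅑)*(-⅓)*141))*198 = (11*(-47/9))*198 = -517/9*198 = -11374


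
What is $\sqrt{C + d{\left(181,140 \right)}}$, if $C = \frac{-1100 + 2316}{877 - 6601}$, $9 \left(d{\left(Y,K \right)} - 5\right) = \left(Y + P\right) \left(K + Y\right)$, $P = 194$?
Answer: $\frac{2 \sqrt{761072421}}{477} \approx 115.67$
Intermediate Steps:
$d{\left(Y,K \right)} = 5 + \frac{\left(194 + Y\right) \left(K + Y\right)}{9}$ ($d{\left(Y,K \right)} = 5 + \frac{\left(Y + 194\right) \left(K + Y\right)}{9} = 5 + \frac{\left(194 + Y\right) \left(K + Y\right)}{9}$)
$C = - \frac{304}{1431}$ ($C = \frac{1216}{-5724} = 1216 \left(- \frac{1}{5724}\right) = - \frac{304}{1431} \approx -0.21244$)
$\sqrt{C + d{\left(181,140 \right)}} = \sqrt{- \frac{304}{1431} + \left(5 + \frac{181^{2}}{9} + \frac{194}{9} \cdot 140 + \frac{194}{9} \cdot 181 + \frac{1}{9} \cdot 140 \cdot 181\right)} = \sqrt{- \frac{304}{1431} + \left(5 + \frac{1}{9} \cdot 32761 + \frac{27160}{9} + \frac{35114}{9} + \frac{25340}{9}\right)} = \sqrt{- \frac{304}{1431} + \left(5 + \frac{32761}{9} + \frac{27160}{9} + \frac{35114}{9} + \frac{25340}{9}\right)} = \sqrt{- \frac{304}{1431} + 13380} = \sqrt{\frac{19146476}{1431}} = \frac{2 \sqrt{761072421}}{477}$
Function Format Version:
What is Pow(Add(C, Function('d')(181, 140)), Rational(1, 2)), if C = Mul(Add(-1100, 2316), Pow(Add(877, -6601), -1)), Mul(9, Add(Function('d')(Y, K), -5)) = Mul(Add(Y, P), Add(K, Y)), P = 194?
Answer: Mul(Rational(2, 477), Pow(761072421, Rational(1, 2))) ≈ 115.67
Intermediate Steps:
Function('d')(Y, K) = Add(5, Mul(Rational(1, 9), Add(194, Y), Add(K, Y))) (Function('d')(Y, K) = Add(5, Mul(Rational(1, 9), Mul(Add(Y, 194), Add(K, Y)))) = Add(5, Mul(Rational(1, 9), Mul(Add(194, Y), Add(K, Y)))) = Add(5, Mul(Rational(1, 9), Add(194, Y), Add(K, Y))))
C = Rational(-304, 1431) (C = Mul(1216, Pow(-5724, -1)) = Mul(1216, Rational(-1, 5724)) = Rational(-304, 1431) ≈ -0.21244)
Pow(Add(C, Function('d')(181, 140)), Rational(1, 2)) = Pow(Add(Rational(-304, 1431), Add(5, Mul(Rational(1, 9), Pow(181, 2)), Mul(Rational(194, 9), 140), Mul(Rational(194, 9), 181), Mul(Rational(1, 9), 140, 181))), Rational(1, 2)) = Pow(Add(Rational(-304, 1431), Add(5, Mul(Rational(1, 9), 32761), Rational(27160, 9), Rational(35114, 9), Rational(25340, 9))), Rational(1, 2)) = Pow(Add(Rational(-304, 1431), Add(5, Rational(32761, 9), Rational(27160, 9), Rational(35114, 9), Rational(25340, 9))), Rational(1, 2)) = Pow(Add(Rational(-304, 1431), 13380), Rational(1, 2)) = Pow(Rational(19146476, 1431), Rational(1, 2)) = Mul(Rational(2, 477), Pow(761072421, Rational(1, 2)))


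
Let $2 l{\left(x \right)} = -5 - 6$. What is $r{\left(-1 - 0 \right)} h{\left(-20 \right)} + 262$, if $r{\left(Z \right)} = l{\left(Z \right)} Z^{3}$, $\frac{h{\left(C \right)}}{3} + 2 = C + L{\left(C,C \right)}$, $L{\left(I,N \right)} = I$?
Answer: $-431$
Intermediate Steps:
$l{\left(x \right)} = - \frac{11}{2}$ ($l{\left(x \right)} = \frac{-5 - 6}{2} = \frac{1}{2} \left(-11\right) = - \frac{11}{2}$)
$h{\left(C \right)} = -6 + 6 C$ ($h{\left(C \right)} = -6 + 3 \left(C + C\right) = -6 + 3 \cdot 2 C = -6 + 6 C$)
$r{\left(Z \right)} = - \frac{11 Z^{3}}{2}$
$r{\left(-1 - 0 \right)} h{\left(-20 \right)} + 262 = - \frac{11 \left(-1 - 0\right)^{3}}{2} \left(-6 + 6 \left(-20\right)\right) + 262 = - \frac{11 \left(-1 + 0\right)^{3}}{2} \left(-6 - 120\right) + 262 = - \frac{11 \left(-1\right)^{3}}{2} \left(-126\right) + 262 = \left(- \frac{11}{2}\right) \left(-1\right) \left(-126\right) + 262 = \frac{11}{2} \left(-126\right) + 262 = -693 + 262 = -431$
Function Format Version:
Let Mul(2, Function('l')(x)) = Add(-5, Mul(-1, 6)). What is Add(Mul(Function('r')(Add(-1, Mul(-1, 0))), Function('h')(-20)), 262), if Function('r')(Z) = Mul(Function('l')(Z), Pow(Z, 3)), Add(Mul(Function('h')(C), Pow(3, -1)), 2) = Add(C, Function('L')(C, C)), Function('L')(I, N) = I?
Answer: -431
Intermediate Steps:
Function('l')(x) = Rational(-11, 2) (Function('l')(x) = Mul(Rational(1, 2), Add(-5, Mul(-1, 6))) = Mul(Rational(1, 2), Add(-5, -6)) = Mul(Rational(1, 2), -11) = Rational(-11, 2))
Function('h')(C) = Add(-6, Mul(6, C)) (Function('h')(C) = Add(-6, Mul(3, Add(C, C))) = Add(-6, Mul(3, Mul(2, C))) = Add(-6, Mul(6, C)))
Function('r')(Z) = Mul(Rational(-11, 2), Pow(Z, 3))
Add(Mul(Function('r')(Add(-1, Mul(-1, 0))), Function('h')(-20)), 262) = Add(Mul(Mul(Rational(-11, 2), Pow(Add(-1, Mul(-1, 0)), 3)), Add(-6, Mul(6, -20))), 262) = Add(Mul(Mul(Rational(-11, 2), Pow(Add(-1, 0), 3)), Add(-6, -120)), 262) = Add(Mul(Mul(Rational(-11, 2), Pow(-1, 3)), -126), 262) = Add(Mul(Mul(Rational(-11, 2), -1), -126), 262) = Add(Mul(Rational(11, 2), -126), 262) = Add(-693, 262) = -431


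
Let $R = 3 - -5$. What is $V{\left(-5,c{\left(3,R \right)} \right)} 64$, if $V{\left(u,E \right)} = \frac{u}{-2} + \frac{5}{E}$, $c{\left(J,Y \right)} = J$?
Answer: $\frac{800}{3} \approx 266.67$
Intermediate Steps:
$R = 8$ ($R = 3 + 5 = 8$)
$V{\left(u,E \right)} = \frac{5}{E} - \frac{u}{2}$ ($V{\left(u,E \right)} = u \left(- \frac{1}{2}\right) + \frac{5}{E} = - \frac{u}{2} + \frac{5}{E} = \frac{5}{E} - \frac{u}{2}$)
$V{\left(-5,c{\left(3,R \right)} \right)} 64 = \left(\frac{5}{3} - - \frac{5}{2}\right) 64 = \left(5 \cdot \frac{1}{3} + \frac{5}{2}\right) 64 = \left(\frac{5}{3} + \frac{5}{2}\right) 64 = \frac{25}{6} \cdot 64 = \frac{800}{3}$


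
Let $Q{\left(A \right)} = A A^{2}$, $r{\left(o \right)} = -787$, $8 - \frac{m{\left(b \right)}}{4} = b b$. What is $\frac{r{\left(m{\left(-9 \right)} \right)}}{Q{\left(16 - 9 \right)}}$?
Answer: $- \frac{787}{343} \approx -2.2945$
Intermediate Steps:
$m{\left(b \right)} = 32 - 4 b^{2}$ ($m{\left(b \right)} = 32 - 4 b b = 32 - 4 b^{2}$)
$Q{\left(A \right)} = A^{3}$
$\frac{r{\left(m{\left(-9 \right)} \right)}}{Q{\left(16 - 9 \right)}} = - \frac{787}{\left(16 - 9\right)^{3}} = - \frac{787}{7^{3}} = - \frac{787}{343}$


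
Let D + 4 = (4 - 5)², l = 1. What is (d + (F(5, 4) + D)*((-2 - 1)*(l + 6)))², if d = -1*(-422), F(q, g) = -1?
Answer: 256036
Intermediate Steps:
D = -3 (D = -4 + (4 - 5)² = -4 + (-1)² = -4 + 1 = -3)
d = 422
(d + (F(5, 4) + D)*((-2 - 1)*(l + 6)))² = (422 + (-1 - 3)*((-2 - 1)*(1 + 6)))² = (422 - (-12)*7)² = (422 - 4*(-21))² = (422 + 84)² = 506² = 256036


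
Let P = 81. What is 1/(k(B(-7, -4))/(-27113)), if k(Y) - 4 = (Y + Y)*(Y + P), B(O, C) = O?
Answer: 27113/1032 ≈ 26.272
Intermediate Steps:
k(Y) = 4 + 2*Y*(81 + Y) (k(Y) = 4 + (Y + Y)*(Y + 81) = 4 + (2*Y)*(81 + Y) = 4 + 2*Y*(81 + Y))
1/(k(B(-7, -4))/(-27113)) = 1/((4 + 2*(-7)**2 + 162*(-7))/(-27113)) = 1/((4 + 2*49 - 1134)*(-1/27113)) = 1/((4 + 98 - 1134)*(-1/27113)) = 1/(-1032*(-1/27113)) = 1/(1032/27113) = 27113/1032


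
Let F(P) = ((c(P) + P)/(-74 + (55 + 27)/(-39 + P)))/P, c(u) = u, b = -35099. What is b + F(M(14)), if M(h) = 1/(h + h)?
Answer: -1457136076/41515 ≈ -35099.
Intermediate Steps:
M(h) = 1/(2*h)
F(P) = 2/(-74 + 82/(-39 + P)) (F(P) = ((P + P)/(-74 + (55 + 27)/(-39 + P)))/P = ((2*P)/(-74 + 82/(-39 + P)))/P = (2*P/(-74 + 82/(-39 + P)))/P = 2/(-74 + 82/(-39 + P)))
b + F(M(14)) = -35099 + (39 - 1/(2*14))/(-1484 + 37*((½)/14)) = -35099 + (39 - 1/(2*14))/(-1484 + 37*((½)*(1/14))) = -35099 + (39 - 1*1/28)/(-1484 + 37*(1/28)) = -35099 + (39 - 1/28)/(-1484 + 37/28) = -35099 + (1091/28)/(-41515/28) = -35099 - 28/41515*1091/28 = -35099 - 1091/41515 = -1457136076/41515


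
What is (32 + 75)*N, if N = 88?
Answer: 9416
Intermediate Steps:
(32 + 75)*N = (32 + 75)*88 = 107*88 = 9416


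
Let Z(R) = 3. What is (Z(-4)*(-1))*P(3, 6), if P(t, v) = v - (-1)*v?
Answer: -36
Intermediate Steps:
P(t, v) = 2*v (P(t, v) = v + v = 2*v)
(Z(-4)*(-1))*P(3, 6) = (3*(-1))*(2*6) = -3*12 = -36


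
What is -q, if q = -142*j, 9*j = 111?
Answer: 5254/3 ≈ 1751.3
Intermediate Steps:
j = 37/3 (j = (⅑)*111 = 37/3 ≈ 12.333)
q = -5254/3 (q = -142*37/3 = -5254/3 ≈ -1751.3)
-q = -1*(-5254/3) = 5254/3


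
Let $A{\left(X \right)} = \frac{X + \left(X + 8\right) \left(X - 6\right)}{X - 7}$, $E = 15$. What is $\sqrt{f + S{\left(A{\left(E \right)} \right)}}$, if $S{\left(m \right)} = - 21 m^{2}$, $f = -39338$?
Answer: $\frac{i \sqrt{888149}}{4} \approx 235.6 i$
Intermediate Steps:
$A{\left(X \right)} = \frac{X + \left(-6 + X\right) \left(8 + X\right)}{-7 + X}$ ($A{\left(X \right)} = \frac{X + \left(8 + X\right) \left(-6 + X\right)}{-7 + X} = \frac{X + \left(-6 + X\right) \left(8 + X\right)}{-7 + X}$)
$\sqrt{f + S{\left(A{\left(E \right)} \right)}} = \sqrt{-39338 - 21 \left(\frac{-48 + 15^{2} + 3 \cdot 15}{-7 + 15}\right)^{2}} = \sqrt{-39338 - 21 \left(\frac{-48 + 225 + 45}{8}\right)^{2}} = \sqrt{-39338 - 21 \left(\frac{1}{8} \cdot 222\right)^{2}} = \sqrt{-39338 - 21 \left(\frac{111}{4}\right)^{2}} = \sqrt{-39338 - \frac{258741}{16}} = \sqrt{- \frac{888149}{16}} = \frac{i \sqrt{888149}}{4}$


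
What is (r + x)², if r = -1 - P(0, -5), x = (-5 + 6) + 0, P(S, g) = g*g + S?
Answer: 625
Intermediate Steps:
P(S, g) = S + g² (P(S, g) = g² + S = S + g²)
x = 1 (x = 1 + 0 = 1)
r = -26 (r = -1 - (0 + (-5)²) = -1 - (0 + 25) = -1 - 1*25 = -1 - 25 = -26)
(r + x)² = (-26 + 1)² = (-25)² = 625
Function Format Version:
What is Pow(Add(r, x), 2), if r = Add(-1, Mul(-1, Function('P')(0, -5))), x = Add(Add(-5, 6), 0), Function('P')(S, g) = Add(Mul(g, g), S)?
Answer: 625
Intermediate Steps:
Function('P')(S, g) = Add(S, Pow(g, 2)) (Function('P')(S, g) = Add(Pow(g, 2), S) = Add(S, Pow(g, 2)))
x = 1 (x = Add(1, 0) = 1)
r = -26 (r = Add(-1, Mul(-1, Add(0, Pow(-5, 2)))) = Add(-1, Mul(-1, Add(0, 25))) = Add(-1, Mul(-1, 25)) = Add(-1, -25) = -26)
Pow(Add(r, x), 2) = Pow(Add(-26, 1), 2) = Pow(-25, 2) = 625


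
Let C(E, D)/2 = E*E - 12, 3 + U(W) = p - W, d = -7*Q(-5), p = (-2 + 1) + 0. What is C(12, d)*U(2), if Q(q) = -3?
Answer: -1584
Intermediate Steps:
p = -1 (p = -1 + 0 = -1)
d = 21 (d = -7*(-3) = 21)
U(W) = -4 - W (U(W) = -3 + (-1 - W) = -4 - W)
C(E, D) = -24 + 2*E² (C(E, D) = 2*(E*E - 12) = 2*(E² - 12) = 2*(-12 + E²) = -24 + 2*E²)
C(12, d)*U(2) = (-24 + 2*12²)*(-4 - 1*2) = (-24 + 2*144)*(-4 - 2) = (-24 + 288)*(-6) = 264*(-6) = -1584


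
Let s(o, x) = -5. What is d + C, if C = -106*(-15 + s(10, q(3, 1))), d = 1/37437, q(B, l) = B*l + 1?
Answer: 79366441/37437 ≈ 2120.0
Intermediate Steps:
q(B, l) = 1 + B*l
d = 1/37437 ≈ 2.6712e-5
C = 2120 (C = -106*(-15 - 5) = -106*(-20) = 2120)
d + C = 1/37437 + 2120 = 79366441/37437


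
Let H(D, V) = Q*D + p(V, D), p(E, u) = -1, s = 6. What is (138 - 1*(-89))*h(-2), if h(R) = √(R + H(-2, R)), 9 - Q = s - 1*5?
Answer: 227*I*√19 ≈ 989.47*I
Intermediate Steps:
Q = 8 (Q = 9 - (6 - 1*5) = 9 - (6 - 5) = 9 - 1*1 = 9 - 1 = 8)
H(D, V) = -1 + 8*D (H(D, V) = 8*D - 1 = -1 + 8*D)
h(R) = √(-17 + R) (h(R) = √(R + (-1 + 8*(-2))) = √(R + (-1 - 16)) = √(R - 17) = √(-17 + R))
(138 - 1*(-89))*h(-2) = (138 - 1*(-89))*√(-17 - 2) = (138 + 89)*√(-19) = 227*(I*√19) = 227*I*√19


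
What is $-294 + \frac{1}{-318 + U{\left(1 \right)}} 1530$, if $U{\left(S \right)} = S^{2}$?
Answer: $- \frac{94728}{317} \approx -298.83$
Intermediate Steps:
$-294 + \frac{1}{-318 + U{\left(1 \right)}} 1530 = -294 + \frac{1}{-318 + 1^{2}} \cdot 1530 = -294 + \frac{1}{-318 + 1} \cdot 1530 = -294 + \frac{1}{-317} \cdot 1530 = -294 - \frac{1530}{317} = - \frac{94728}{317}$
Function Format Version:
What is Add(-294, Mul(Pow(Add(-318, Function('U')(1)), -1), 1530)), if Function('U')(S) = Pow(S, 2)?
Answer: Rational(-94728, 317) ≈ -298.83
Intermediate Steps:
Add(-294, Mul(Pow(Add(-318, Function('U')(1)), -1), 1530)) = Add(-294, Mul(Pow(Add(-318, Pow(1, 2)), -1), 1530)) = Add(-294, Mul(Pow(Add(-318, 1), -1), 1530)) = Add(-294, Mul(Pow(-317, -1), 1530)) = Add(-294, Mul(Rational(-1, 317), 1530)) = Add(-294, Rational(-1530, 317)) = Rational(-94728, 317)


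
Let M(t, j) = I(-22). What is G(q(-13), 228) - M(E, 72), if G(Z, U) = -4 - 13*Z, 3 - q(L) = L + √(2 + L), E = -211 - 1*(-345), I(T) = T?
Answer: -190 + 13*I*√11 ≈ -190.0 + 43.116*I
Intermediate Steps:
E = 134 (E = -211 + 345 = 134)
M(t, j) = -22
q(L) = 3 - L - √(2 + L) (q(L) = 3 - (L + √(2 + L)) = 3 + (-L - √(2 + L)) = 3 - L - √(2 + L))
G(q(-13), 228) - M(E, 72) = (-4 - 13*(3 - 1*(-13) - √(2 - 13))) - 1*(-22) = (-4 - 13*(3 + 13 - √(-11))) + 22 = (-4 - 13*(3 + 13 - I*√11)) + 22 = (-4 - 13*(16 - I*√11)) + 22 = (-4 + (-208 + 13*I*√11)) + 22 = (-212 + 13*I*√11) + 22 = -190 + 13*I*√11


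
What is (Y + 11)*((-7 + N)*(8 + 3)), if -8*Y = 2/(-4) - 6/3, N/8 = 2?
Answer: 17919/16 ≈ 1119.9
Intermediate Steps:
N = 16 (N = 8*2 = 16)
Y = 5/16 (Y = -(2/(-4) - 6/3)/8 = -(2*(-¼) - 6*⅓)/8 = -(-½ - 2)/8 = -⅛*(-5/2) = 5/16 ≈ 0.31250)
(Y + 11)*((-7 + N)*(8 + 3)) = (5/16 + 11)*((-7 + 16)*(8 + 3)) = 181*(9*11)/16 = (181/16)*99 = 17919/16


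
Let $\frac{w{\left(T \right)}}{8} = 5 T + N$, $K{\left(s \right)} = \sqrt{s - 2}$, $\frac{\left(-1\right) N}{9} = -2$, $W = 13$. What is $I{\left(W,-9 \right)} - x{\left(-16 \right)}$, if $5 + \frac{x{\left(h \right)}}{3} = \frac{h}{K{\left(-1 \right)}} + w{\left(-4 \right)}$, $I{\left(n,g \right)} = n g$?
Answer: $-54 - 16 i \sqrt{3} \approx -54.0 - 27.713 i$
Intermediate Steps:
$N = 18$ ($N = \left(-9\right) \left(-2\right) = 18$)
$K{\left(s \right)} = \sqrt{-2 + s}$
$w{\left(T \right)} = 144 + 40 T$ ($w{\left(T \right)} = 8 \left(5 T + 18\right) = 8 \left(18 + 5 T\right) = 144 + 40 T$)
$I{\left(n,g \right)} = g n$
$x{\left(h \right)} = -63 - i h \sqrt{3}$ ($x{\left(h \right)} = -15 + 3 \left(\frac{h}{\sqrt{-2 - 1}} + \left(144 + 40 \left(-4\right)\right)\right) = -15 + 3 \left(\frac{h}{\sqrt{-3}} + \left(144 - 160\right)\right) = -15 + 3 \left(\frac{h}{i \sqrt{3}} - 16\right) = -15 + 3 \left(h \left(- \frac{i \sqrt{3}}{3}\right) - 16\right) = -15 + 3 \left(- \frac{i h \sqrt{3}}{3} - 16\right) = -15 + 3 \left(-16 - \frac{i h \sqrt{3}}{3}\right) = -15 - \left(48 + i h \sqrt{3}\right) = -63 - i h \sqrt{3}$)
$I{\left(W,-9 \right)} - x{\left(-16 \right)} = \left(-9\right) 13 - \left(-63 - i \left(-16\right) \sqrt{3}\right) = -117 - \left(-63 + 16 i \sqrt{3}\right) = -117 + \left(63 - 16 i \sqrt{3}\right) = -54 - 16 i \sqrt{3}$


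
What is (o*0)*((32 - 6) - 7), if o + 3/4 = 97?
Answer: 0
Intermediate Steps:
o = 385/4 (o = -¾ + 97 = 385/4 ≈ 96.250)
(o*0)*((32 - 6) - 7) = ((385/4)*0)*((32 - 6) - 7) = 0*(26 - 7) = 0*19 = 0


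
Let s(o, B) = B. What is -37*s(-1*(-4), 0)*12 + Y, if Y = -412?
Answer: -412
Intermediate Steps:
-37*s(-1*(-4), 0)*12 + Y = -0*12 - 412 = -37*0 - 412 = 0 - 412 = -412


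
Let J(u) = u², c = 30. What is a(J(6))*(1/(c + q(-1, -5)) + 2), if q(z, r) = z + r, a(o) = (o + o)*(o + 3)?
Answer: 5733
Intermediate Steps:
a(o) = 2*o*(3 + o) (a(o) = (2*o)*(3 + o) = 2*o*(3 + o))
q(z, r) = r + z
a(J(6))*(1/(c + q(-1, -5)) + 2) = (2*6²*(3 + 6²))*(1/(30 + (-5 - 1)) + 2) = (2*36*(3 + 36))*(1/(30 - 6) + 2) = (2*36*39)*(1/24 + 2) = 2808*(1/24 + 2) = 2808*(49/24) = 5733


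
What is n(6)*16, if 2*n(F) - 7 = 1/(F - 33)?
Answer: 1504/27 ≈ 55.704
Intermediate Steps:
n(F) = 7/2 + 1/(2*(-33 + F)) (n(F) = 7/2 + 1/(2*(F - 33)) = 7/2 + 1/(2*(-33 + F)))
n(6)*16 = ((-230 + 7*6)/(2*(-33 + 6)))*16 = ((1/2)*(-230 + 42)/(-27))*16 = ((1/2)*(-1/27)*(-188))*16 = (94/27)*16 = 1504/27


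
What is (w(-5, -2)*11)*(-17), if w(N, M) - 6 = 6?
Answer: -2244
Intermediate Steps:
w(N, M) = 12 (w(N, M) = 6 + 6 = 12)
(w(-5, -2)*11)*(-17) = (12*11)*(-17) = 132*(-17) = -2244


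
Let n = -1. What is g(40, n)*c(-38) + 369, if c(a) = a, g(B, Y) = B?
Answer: -1151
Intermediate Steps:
g(40, n)*c(-38) + 369 = 40*(-38) + 369 = -1520 + 369 = -1151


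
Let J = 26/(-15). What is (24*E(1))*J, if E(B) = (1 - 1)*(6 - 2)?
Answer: 0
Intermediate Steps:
J = -26/15 (J = 26*(-1/15) = -26/15 ≈ -1.7333)
E(B) = 0 (E(B) = 0*4 = 0)
(24*E(1))*J = (24*0)*(-26/15) = 0*(-26/15) = 0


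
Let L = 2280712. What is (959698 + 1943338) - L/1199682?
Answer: 1741358876920/599841 ≈ 2.9030e+6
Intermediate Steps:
(959698 + 1943338) - L/1199682 = (959698 + 1943338) - 2280712/1199682 = 2903036 - 2280712/1199682 = 2903036 - 1*1140356/599841 = 2903036 - 1140356/599841 = 1741358876920/599841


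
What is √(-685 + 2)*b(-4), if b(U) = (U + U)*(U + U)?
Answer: 64*I*√683 ≈ 1672.6*I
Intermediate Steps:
b(U) = 4*U² (b(U) = (2*U)*(2*U) = 4*U²)
√(-685 + 2)*b(-4) = √(-685 + 2)*(4*(-4)²) = √(-683)*(4*16) = (I*√683)*64 = 64*I*√683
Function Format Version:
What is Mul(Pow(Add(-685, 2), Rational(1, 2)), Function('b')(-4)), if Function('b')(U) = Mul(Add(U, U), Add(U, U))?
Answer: Mul(64, I, Pow(683, Rational(1, 2))) ≈ Mul(1672.6, I)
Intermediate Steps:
Function('b')(U) = Mul(4, Pow(U, 2)) (Function('b')(U) = Mul(Mul(2, U), Mul(2, U)) = Mul(4, Pow(U, 2)))
Mul(Pow(Add(-685, 2), Rational(1, 2)), Function('b')(-4)) = Mul(Pow(Add(-685, 2), Rational(1, 2)), Mul(4, Pow(-4, 2))) = Mul(Pow(-683, Rational(1, 2)), Mul(4, 16)) = Mul(Mul(I, Pow(683, Rational(1, 2))), 64) = Mul(64, I, Pow(683, Rational(1, 2)))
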